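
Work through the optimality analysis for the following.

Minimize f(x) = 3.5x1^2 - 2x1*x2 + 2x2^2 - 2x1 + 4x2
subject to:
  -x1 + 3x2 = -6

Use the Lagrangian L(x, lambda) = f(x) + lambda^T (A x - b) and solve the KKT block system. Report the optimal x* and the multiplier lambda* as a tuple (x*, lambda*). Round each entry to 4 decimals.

Form the Lagrangian:
  L(x, lambda) = (1/2) x^T Q x + c^T x + lambda^T (A x - b)
Stationarity (grad_x L = 0): Q x + c + A^T lambda = 0.
Primal feasibility: A x = b.

This gives the KKT block system:
  [ Q   A^T ] [ x     ]   [-c ]
  [ A    0  ] [ lambda ] = [ b ]

Solving the linear system:
  x*      = (-0.1091, -2.0364)
  lambda* = (1.3091)
  f(x*)   = -0.0364

x* = (-0.1091, -2.0364), lambda* = (1.3091)


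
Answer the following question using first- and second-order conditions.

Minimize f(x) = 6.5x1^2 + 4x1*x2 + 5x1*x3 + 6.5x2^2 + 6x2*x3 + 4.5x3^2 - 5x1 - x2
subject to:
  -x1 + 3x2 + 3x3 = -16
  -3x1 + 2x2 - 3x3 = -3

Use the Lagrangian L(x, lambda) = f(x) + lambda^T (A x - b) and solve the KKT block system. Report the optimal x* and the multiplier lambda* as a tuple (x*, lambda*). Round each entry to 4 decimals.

Form the Lagrangian:
  L(x, lambda) = (1/2) x^T Q x + c^T x + lambda^T (A x - b)
Stationarity (grad_x L = 0): Q x + c + A^T lambda = 0.
Primal feasibility: A x = b.

This gives the KKT block system:
  [ Q   A^T ] [ x     ]   [-c ]
  [ A    0  ] [ lambda ] = [ b ]

Solving the linear system:
  x*      = (2.8474, -1.5221, -2.8621)
  lambda* = (8.068, 1.1831)
  f(x*)   = 59.9609

x* = (2.8474, -1.5221, -2.8621), lambda* = (8.068, 1.1831)


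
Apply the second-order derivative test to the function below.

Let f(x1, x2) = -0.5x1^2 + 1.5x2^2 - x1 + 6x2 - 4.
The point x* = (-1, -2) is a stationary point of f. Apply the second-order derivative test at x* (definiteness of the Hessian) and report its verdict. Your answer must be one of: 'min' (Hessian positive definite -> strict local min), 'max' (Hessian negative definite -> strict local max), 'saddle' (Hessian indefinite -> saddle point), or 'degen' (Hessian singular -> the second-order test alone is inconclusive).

Compute the Hessian H = grad^2 f:
  H = [[-1, 0], [0, 3]]
Verify stationarity: grad f(x*) = H x* + g = (0, 0).
Eigenvalues of H: -1, 3.
Eigenvalues have mixed signs, so H is indefinite -> x* is a saddle point.

saddle


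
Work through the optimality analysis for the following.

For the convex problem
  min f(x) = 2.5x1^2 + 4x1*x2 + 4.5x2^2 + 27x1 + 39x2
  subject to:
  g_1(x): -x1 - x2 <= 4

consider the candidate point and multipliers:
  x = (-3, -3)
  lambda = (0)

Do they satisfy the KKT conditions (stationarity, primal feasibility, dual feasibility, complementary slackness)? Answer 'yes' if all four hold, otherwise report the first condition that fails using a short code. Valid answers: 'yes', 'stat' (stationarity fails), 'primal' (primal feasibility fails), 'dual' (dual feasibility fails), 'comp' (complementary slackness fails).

Gradient of f: grad f(x) = Q x + c = (0, 0)
Constraint values g_i(x) = a_i^T x - b_i:
  g_1((-3, -3)) = 2
Stationarity residual: grad f(x) + sum_i lambda_i a_i = (0, 0)
  -> stationarity OK
Primal feasibility (all g_i <= 0): FAILS
Dual feasibility (all lambda_i >= 0): OK
Complementary slackness (lambda_i * g_i(x) = 0 for all i): OK

Verdict: the first failing condition is primal_feasibility -> primal.

primal


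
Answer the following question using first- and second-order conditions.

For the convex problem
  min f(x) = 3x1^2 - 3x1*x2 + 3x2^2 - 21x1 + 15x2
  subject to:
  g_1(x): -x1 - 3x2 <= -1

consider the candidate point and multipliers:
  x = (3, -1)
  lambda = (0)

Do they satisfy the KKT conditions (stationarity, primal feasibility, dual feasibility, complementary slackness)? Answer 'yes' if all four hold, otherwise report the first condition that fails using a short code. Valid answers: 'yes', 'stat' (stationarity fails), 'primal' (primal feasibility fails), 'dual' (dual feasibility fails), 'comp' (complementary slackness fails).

Gradient of f: grad f(x) = Q x + c = (0, 0)
Constraint values g_i(x) = a_i^T x - b_i:
  g_1((3, -1)) = 1
Stationarity residual: grad f(x) + sum_i lambda_i a_i = (0, 0)
  -> stationarity OK
Primal feasibility (all g_i <= 0): FAILS
Dual feasibility (all lambda_i >= 0): OK
Complementary slackness (lambda_i * g_i(x) = 0 for all i): OK

Verdict: the first failing condition is primal_feasibility -> primal.

primal


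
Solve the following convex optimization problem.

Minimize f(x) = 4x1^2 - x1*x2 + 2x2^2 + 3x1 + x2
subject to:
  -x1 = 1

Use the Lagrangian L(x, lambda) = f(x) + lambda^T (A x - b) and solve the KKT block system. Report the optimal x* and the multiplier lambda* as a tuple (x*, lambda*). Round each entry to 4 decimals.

Form the Lagrangian:
  L(x, lambda) = (1/2) x^T Q x + c^T x + lambda^T (A x - b)
Stationarity (grad_x L = 0): Q x + c + A^T lambda = 0.
Primal feasibility: A x = b.

This gives the KKT block system:
  [ Q   A^T ] [ x     ]   [-c ]
  [ A    0  ] [ lambda ] = [ b ]

Solving the linear system:
  x*      = (-1, -0.5)
  lambda* = (-4.5)
  f(x*)   = 0.5

x* = (-1, -0.5), lambda* = (-4.5)


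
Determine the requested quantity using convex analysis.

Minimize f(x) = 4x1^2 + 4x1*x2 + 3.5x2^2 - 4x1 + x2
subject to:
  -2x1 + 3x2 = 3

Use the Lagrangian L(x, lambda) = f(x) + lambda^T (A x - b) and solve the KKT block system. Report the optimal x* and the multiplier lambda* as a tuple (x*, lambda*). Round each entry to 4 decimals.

Form the Lagrangian:
  L(x, lambda) = (1/2) x^T Q x + c^T x + lambda^T (A x - b)
Stationarity (grad_x L = 0): Q x + c + A^T lambda = 0.
Primal feasibility: A x = b.

This gives the KKT block system:
  [ Q   A^T ] [ x     ]   [-c ]
  [ A    0  ] [ lambda ] = [ b ]

Solving the linear system:
  x*      = (-0.3243, 0.7838)
  lambda* = (-1.7297)
  f(x*)   = 3.6351

x* = (-0.3243, 0.7838), lambda* = (-1.7297)


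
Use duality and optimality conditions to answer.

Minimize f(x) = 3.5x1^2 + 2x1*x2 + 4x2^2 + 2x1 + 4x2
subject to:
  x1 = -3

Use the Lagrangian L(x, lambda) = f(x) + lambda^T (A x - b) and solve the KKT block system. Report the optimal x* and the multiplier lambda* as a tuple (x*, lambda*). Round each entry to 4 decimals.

Form the Lagrangian:
  L(x, lambda) = (1/2) x^T Q x + c^T x + lambda^T (A x - b)
Stationarity (grad_x L = 0): Q x + c + A^T lambda = 0.
Primal feasibility: A x = b.

This gives the KKT block system:
  [ Q   A^T ] [ x     ]   [-c ]
  [ A    0  ] [ lambda ] = [ b ]

Solving the linear system:
  x*      = (-3, 0.25)
  lambda* = (18.5)
  f(x*)   = 25.25

x* = (-3, 0.25), lambda* = (18.5)


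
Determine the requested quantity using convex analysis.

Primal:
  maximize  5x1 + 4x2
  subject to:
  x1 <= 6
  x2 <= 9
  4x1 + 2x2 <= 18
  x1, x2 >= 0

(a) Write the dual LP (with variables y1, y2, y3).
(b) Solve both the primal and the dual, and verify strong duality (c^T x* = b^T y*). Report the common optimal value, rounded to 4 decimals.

The standard primal-dual pair for 'max c^T x s.t. A x <= b, x >= 0' is:
  Dual:  min b^T y  s.t.  A^T y >= c,  y >= 0.

So the dual LP is:
  minimize  6y1 + 9y2 + 18y3
  subject to:
    y1 + 4y3 >= 5
    y2 + 2y3 >= 4
    y1, y2, y3 >= 0

Solving the primal: x* = (0, 9).
  primal value c^T x* = 36.
Solving the dual: y* = (0, 1.5, 1.25).
  dual value b^T y* = 36.
Strong duality: c^T x* = b^T y*. Confirmed.

36


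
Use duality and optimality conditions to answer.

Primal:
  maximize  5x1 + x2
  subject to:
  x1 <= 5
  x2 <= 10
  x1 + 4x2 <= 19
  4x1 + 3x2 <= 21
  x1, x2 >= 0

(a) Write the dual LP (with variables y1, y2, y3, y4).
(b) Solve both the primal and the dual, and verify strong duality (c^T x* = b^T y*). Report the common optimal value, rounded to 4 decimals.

The standard primal-dual pair for 'max c^T x s.t. A x <= b, x >= 0' is:
  Dual:  min b^T y  s.t.  A^T y >= c,  y >= 0.

So the dual LP is:
  minimize  5y1 + 10y2 + 19y3 + 21y4
  subject to:
    y1 + y3 + 4y4 >= 5
    y2 + 4y3 + 3y4 >= 1
    y1, y2, y3, y4 >= 0

Solving the primal: x* = (5, 0.3333).
  primal value c^T x* = 25.3333.
Solving the dual: y* = (3.6667, 0, 0, 0.3333).
  dual value b^T y* = 25.3333.
Strong duality: c^T x* = b^T y*. Confirmed.

25.3333


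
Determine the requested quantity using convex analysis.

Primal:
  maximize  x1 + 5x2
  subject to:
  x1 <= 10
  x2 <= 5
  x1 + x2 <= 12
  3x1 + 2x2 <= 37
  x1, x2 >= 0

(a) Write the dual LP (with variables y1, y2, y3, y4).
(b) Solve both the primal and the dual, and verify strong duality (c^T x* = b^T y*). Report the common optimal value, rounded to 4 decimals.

The standard primal-dual pair for 'max c^T x s.t. A x <= b, x >= 0' is:
  Dual:  min b^T y  s.t.  A^T y >= c,  y >= 0.

So the dual LP is:
  minimize  10y1 + 5y2 + 12y3 + 37y4
  subject to:
    y1 + y3 + 3y4 >= 1
    y2 + y3 + 2y4 >= 5
    y1, y2, y3, y4 >= 0

Solving the primal: x* = (7, 5).
  primal value c^T x* = 32.
Solving the dual: y* = (0, 4, 1, 0).
  dual value b^T y* = 32.
Strong duality: c^T x* = b^T y*. Confirmed.

32


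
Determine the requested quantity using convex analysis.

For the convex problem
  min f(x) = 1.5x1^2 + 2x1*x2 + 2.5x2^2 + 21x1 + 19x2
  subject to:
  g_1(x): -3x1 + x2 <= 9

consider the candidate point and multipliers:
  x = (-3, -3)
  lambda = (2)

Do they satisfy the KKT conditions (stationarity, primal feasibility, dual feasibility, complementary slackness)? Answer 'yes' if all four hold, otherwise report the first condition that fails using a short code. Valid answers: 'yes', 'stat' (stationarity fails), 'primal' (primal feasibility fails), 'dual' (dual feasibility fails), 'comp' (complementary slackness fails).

Gradient of f: grad f(x) = Q x + c = (6, -2)
Constraint values g_i(x) = a_i^T x - b_i:
  g_1((-3, -3)) = -3
Stationarity residual: grad f(x) + sum_i lambda_i a_i = (0, 0)
  -> stationarity OK
Primal feasibility (all g_i <= 0): OK
Dual feasibility (all lambda_i >= 0): OK
Complementary slackness (lambda_i * g_i(x) = 0 for all i): FAILS

Verdict: the first failing condition is complementary_slackness -> comp.

comp


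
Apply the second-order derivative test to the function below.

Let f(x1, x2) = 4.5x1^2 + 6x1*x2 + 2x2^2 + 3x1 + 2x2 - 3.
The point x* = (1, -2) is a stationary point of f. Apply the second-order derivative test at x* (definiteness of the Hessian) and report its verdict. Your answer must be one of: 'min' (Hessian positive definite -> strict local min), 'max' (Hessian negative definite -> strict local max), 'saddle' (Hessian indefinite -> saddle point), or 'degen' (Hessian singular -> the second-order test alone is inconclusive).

Compute the Hessian H = grad^2 f:
  H = [[9, 6], [6, 4]]
Verify stationarity: grad f(x*) = H x* + g = (0, 0).
Eigenvalues of H: 0, 13.
H has a zero eigenvalue (singular; positive semidefinite but not definite), so H is neither positive definite, negative definite, nor indefinite. The second-order test alone is inconclusive -> degen.
(Indeed, f is constant along the null direction of H through x*, so x* is not a strict local extremum.)

degen


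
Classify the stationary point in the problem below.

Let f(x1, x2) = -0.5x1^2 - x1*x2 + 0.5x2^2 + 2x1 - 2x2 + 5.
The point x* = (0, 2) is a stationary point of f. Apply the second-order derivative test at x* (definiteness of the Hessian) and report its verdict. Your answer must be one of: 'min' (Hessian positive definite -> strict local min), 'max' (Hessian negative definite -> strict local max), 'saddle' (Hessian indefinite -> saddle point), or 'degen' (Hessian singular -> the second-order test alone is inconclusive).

Compute the Hessian H = grad^2 f:
  H = [[-1, -1], [-1, 1]]
Verify stationarity: grad f(x*) = H x* + g = (0, 0).
Eigenvalues of H: -1.4142, 1.4142.
Eigenvalues have mixed signs, so H is indefinite -> x* is a saddle point.

saddle


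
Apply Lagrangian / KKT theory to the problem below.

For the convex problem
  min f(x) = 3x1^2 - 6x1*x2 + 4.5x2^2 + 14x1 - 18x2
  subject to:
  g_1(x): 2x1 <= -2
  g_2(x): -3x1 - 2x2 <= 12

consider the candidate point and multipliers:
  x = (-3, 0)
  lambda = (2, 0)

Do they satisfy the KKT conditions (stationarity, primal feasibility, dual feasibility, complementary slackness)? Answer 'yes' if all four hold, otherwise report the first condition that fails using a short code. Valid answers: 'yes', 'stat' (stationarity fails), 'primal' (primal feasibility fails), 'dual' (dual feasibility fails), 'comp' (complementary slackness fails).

Gradient of f: grad f(x) = Q x + c = (-4, 0)
Constraint values g_i(x) = a_i^T x - b_i:
  g_1((-3, 0)) = -4
  g_2((-3, 0)) = -3
Stationarity residual: grad f(x) + sum_i lambda_i a_i = (0, 0)
  -> stationarity OK
Primal feasibility (all g_i <= 0): OK
Dual feasibility (all lambda_i >= 0): OK
Complementary slackness (lambda_i * g_i(x) = 0 for all i): FAILS

Verdict: the first failing condition is complementary_slackness -> comp.

comp


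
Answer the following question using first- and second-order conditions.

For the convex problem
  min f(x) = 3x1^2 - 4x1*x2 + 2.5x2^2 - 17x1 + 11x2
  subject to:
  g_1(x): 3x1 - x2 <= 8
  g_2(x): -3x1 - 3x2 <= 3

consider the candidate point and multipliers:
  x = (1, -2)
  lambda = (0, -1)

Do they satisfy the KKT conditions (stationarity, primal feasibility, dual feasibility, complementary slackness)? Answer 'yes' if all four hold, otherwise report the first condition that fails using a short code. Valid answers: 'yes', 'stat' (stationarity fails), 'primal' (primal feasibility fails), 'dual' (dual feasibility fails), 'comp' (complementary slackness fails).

Gradient of f: grad f(x) = Q x + c = (-3, -3)
Constraint values g_i(x) = a_i^T x - b_i:
  g_1((1, -2)) = -3
  g_2((1, -2)) = 0
Stationarity residual: grad f(x) + sum_i lambda_i a_i = (0, 0)
  -> stationarity OK
Primal feasibility (all g_i <= 0): OK
Dual feasibility (all lambda_i >= 0): FAILS
Complementary slackness (lambda_i * g_i(x) = 0 for all i): OK

Verdict: the first failing condition is dual_feasibility -> dual.

dual


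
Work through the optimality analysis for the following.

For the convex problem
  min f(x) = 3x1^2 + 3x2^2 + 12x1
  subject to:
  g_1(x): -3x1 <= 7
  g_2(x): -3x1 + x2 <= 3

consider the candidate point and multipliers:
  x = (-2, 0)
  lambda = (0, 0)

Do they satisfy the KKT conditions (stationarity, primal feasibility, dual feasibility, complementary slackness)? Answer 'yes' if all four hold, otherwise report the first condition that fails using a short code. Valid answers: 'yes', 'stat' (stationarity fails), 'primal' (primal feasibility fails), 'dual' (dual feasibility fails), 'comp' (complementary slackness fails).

Gradient of f: grad f(x) = Q x + c = (0, 0)
Constraint values g_i(x) = a_i^T x - b_i:
  g_1((-2, 0)) = -1
  g_2((-2, 0)) = 3
Stationarity residual: grad f(x) + sum_i lambda_i a_i = (0, 0)
  -> stationarity OK
Primal feasibility (all g_i <= 0): FAILS
Dual feasibility (all lambda_i >= 0): OK
Complementary slackness (lambda_i * g_i(x) = 0 for all i): OK

Verdict: the first failing condition is primal_feasibility -> primal.

primal


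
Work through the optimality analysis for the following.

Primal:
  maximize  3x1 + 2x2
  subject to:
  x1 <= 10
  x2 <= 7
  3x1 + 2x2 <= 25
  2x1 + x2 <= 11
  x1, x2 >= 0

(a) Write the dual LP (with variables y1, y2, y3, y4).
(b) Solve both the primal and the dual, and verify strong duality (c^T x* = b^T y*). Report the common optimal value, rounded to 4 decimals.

The standard primal-dual pair for 'max c^T x s.t. A x <= b, x >= 0' is:
  Dual:  min b^T y  s.t.  A^T y >= c,  y >= 0.

So the dual LP is:
  minimize  10y1 + 7y2 + 25y3 + 11y4
  subject to:
    y1 + 3y3 + 2y4 >= 3
    y2 + 2y3 + y4 >= 2
    y1, y2, y3, y4 >= 0

Solving the primal: x* = (2, 7).
  primal value c^T x* = 20.
Solving the dual: y* = (0, 0.5, 0, 1.5).
  dual value b^T y* = 20.
Strong duality: c^T x* = b^T y*. Confirmed.

20


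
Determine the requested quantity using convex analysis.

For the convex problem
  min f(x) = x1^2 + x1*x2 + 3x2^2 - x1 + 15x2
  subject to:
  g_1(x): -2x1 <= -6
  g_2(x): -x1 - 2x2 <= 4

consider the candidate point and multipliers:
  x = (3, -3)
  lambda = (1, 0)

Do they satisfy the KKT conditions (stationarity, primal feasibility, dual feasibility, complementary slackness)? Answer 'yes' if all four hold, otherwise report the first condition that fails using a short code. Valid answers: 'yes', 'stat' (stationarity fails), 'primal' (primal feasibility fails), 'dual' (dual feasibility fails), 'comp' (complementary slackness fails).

Gradient of f: grad f(x) = Q x + c = (2, 0)
Constraint values g_i(x) = a_i^T x - b_i:
  g_1((3, -3)) = 0
  g_2((3, -3)) = -1
Stationarity residual: grad f(x) + sum_i lambda_i a_i = (0, 0)
  -> stationarity OK
Primal feasibility (all g_i <= 0): OK
Dual feasibility (all lambda_i >= 0): OK
Complementary slackness (lambda_i * g_i(x) = 0 for all i): OK

Verdict: yes, KKT holds.

yes


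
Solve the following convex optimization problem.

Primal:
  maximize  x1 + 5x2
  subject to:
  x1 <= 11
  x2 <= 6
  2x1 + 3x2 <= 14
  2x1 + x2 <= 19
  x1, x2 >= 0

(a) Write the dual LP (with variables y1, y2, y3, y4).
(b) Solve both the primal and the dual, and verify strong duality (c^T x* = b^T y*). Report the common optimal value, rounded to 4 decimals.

The standard primal-dual pair for 'max c^T x s.t. A x <= b, x >= 0' is:
  Dual:  min b^T y  s.t.  A^T y >= c,  y >= 0.

So the dual LP is:
  minimize  11y1 + 6y2 + 14y3 + 19y4
  subject to:
    y1 + 2y3 + 2y4 >= 1
    y2 + 3y3 + y4 >= 5
    y1, y2, y3, y4 >= 0

Solving the primal: x* = (0, 4.6667).
  primal value c^T x* = 23.3333.
Solving the dual: y* = (0, 0, 1.6667, 0).
  dual value b^T y* = 23.3333.
Strong duality: c^T x* = b^T y*. Confirmed.

23.3333


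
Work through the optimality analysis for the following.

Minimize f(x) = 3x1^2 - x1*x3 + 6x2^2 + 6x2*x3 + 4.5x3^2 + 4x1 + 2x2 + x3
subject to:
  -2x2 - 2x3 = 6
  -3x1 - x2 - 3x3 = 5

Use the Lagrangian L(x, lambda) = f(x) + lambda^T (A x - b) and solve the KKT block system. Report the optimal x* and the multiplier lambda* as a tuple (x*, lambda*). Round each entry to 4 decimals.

Form the Lagrangian:
  L(x, lambda) = (1/2) x^T Q x + c^T x + lambda^T (A x - b)
Stationarity (grad_x L = 0): Q x + c + A^T lambda = 0.
Primal feasibility: A x = b.

This gives the KKT block system:
  [ Q   A^T ] [ x     ]   [-c ]
  [ A    0  ] [ lambda ] = [ b ]

Solving the linear system:
  x*      = (0.2393, -1.641, -1.359)
  lambda* = (-14.0556, 2.265)
  f(x*)   = 34.6624

x* = (0.2393, -1.641, -1.359), lambda* = (-14.0556, 2.265)


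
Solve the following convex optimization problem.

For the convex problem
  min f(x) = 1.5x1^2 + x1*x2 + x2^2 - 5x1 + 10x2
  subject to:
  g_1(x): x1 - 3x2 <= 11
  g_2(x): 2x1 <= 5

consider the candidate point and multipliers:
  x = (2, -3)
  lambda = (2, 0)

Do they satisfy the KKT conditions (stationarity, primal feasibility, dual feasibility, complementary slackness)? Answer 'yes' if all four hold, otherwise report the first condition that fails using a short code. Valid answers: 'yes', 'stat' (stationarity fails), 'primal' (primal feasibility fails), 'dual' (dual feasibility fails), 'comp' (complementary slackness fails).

Gradient of f: grad f(x) = Q x + c = (-2, 6)
Constraint values g_i(x) = a_i^T x - b_i:
  g_1((2, -3)) = 0
  g_2((2, -3)) = -1
Stationarity residual: grad f(x) + sum_i lambda_i a_i = (0, 0)
  -> stationarity OK
Primal feasibility (all g_i <= 0): OK
Dual feasibility (all lambda_i >= 0): OK
Complementary slackness (lambda_i * g_i(x) = 0 for all i): OK

Verdict: yes, KKT holds.

yes


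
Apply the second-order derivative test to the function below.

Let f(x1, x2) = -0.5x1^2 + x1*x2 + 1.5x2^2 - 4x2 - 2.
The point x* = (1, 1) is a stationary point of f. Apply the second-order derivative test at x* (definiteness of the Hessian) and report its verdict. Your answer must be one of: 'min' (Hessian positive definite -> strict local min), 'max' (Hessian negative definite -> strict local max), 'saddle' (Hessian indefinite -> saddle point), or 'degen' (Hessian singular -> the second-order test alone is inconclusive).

Compute the Hessian H = grad^2 f:
  H = [[-1, 1], [1, 3]]
Verify stationarity: grad f(x*) = H x* + g = (0, 0).
Eigenvalues of H: -1.2361, 3.2361.
Eigenvalues have mixed signs, so H is indefinite -> x* is a saddle point.

saddle


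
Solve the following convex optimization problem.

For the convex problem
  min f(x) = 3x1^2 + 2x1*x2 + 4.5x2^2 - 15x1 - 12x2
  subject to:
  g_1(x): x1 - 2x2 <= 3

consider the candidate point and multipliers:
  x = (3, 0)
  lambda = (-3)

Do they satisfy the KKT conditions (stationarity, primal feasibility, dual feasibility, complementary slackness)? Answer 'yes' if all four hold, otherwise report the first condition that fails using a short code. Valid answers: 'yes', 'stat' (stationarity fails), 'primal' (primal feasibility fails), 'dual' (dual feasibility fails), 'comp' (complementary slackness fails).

Gradient of f: grad f(x) = Q x + c = (3, -6)
Constraint values g_i(x) = a_i^T x - b_i:
  g_1((3, 0)) = 0
Stationarity residual: grad f(x) + sum_i lambda_i a_i = (0, 0)
  -> stationarity OK
Primal feasibility (all g_i <= 0): OK
Dual feasibility (all lambda_i >= 0): FAILS
Complementary slackness (lambda_i * g_i(x) = 0 for all i): OK

Verdict: the first failing condition is dual_feasibility -> dual.

dual


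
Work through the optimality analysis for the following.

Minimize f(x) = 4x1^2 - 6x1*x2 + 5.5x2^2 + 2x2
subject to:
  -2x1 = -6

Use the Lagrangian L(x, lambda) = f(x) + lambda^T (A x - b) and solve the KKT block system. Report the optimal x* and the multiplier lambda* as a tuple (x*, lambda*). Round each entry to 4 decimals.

Form the Lagrangian:
  L(x, lambda) = (1/2) x^T Q x + c^T x + lambda^T (A x - b)
Stationarity (grad_x L = 0): Q x + c + A^T lambda = 0.
Primal feasibility: A x = b.

This gives the KKT block system:
  [ Q   A^T ] [ x     ]   [-c ]
  [ A    0  ] [ lambda ] = [ b ]

Solving the linear system:
  x*      = (3, 1.4545)
  lambda* = (7.6364)
  f(x*)   = 24.3636

x* = (3, 1.4545), lambda* = (7.6364)


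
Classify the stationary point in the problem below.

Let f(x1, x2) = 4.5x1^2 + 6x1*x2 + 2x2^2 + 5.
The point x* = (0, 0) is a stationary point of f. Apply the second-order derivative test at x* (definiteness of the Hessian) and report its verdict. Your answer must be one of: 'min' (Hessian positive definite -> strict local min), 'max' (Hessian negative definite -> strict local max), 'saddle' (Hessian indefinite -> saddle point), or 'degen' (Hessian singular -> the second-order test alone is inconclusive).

Compute the Hessian H = grad^2 f:
  H = [[9, 6], [6, 4]]
Verify stationarity: grad f(x*) = H x* + g = (0, 0).
Eigenvalues of H: 0, 13.
H has a zero eigenvalue (singular; positive semidefinite but not definite), so H is neither positive definite, negative definite, nor indefinite. The second-order test alone is inconclusive -> degen.
(Indeed, f is constant along the null direction of H through x*, so x* is not a strict local extremum.)

degen


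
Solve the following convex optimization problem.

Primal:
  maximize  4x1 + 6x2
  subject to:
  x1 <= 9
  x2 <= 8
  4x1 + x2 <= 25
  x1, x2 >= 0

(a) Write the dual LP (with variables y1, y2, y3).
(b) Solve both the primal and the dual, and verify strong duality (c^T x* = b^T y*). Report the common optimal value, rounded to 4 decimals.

The standard primal-dual pair for 'max c^T x s.t. A x <= b, x >= 0' is:
  Dual:  min b^T y  s.t.  A^T y >= c,  y >= 0.

So the dual LP is:
  minimize  9y1 + 8y2 + 25y3
  subject to:
    y1 + 4y3 >= 4
    y2 + y3 >= 6
    y1, y2, y3 >= 0

Solving the primal: x* = (4.25, 8).
  primal value c^T x* = 65.
Solving the dual: y* = (0, 5, 1).
  dual value b^T y* = 65.
Strong duality: c^T x* = b^T y*. Confirmed.

65


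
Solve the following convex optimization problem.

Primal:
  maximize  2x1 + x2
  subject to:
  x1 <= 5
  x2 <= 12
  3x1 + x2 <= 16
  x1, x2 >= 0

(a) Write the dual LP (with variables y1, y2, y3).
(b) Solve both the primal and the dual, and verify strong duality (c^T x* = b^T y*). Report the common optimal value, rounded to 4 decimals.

The standard primal-dual pair for 'max c^T x s.t. A x <= b, x >= 0' is:
  Dual:  min b^T y  s.t.  A^T y >= c,  y >= 0.

So the dual LP is:
  minimize  5y1 + 12y2 + 16y3
  subject to:
    y1 + 3y3 >= 2
    y2 + y3 >= 1
    y1, y2, y3 >= 0

Solving the primal: x* = (1.3333, 12).
  primal value c^T x* = 14.6667.
Solving the dual: y* = (0, 0.3333, 0.6667).
  dual value b^T y* = 14.6667.
Strong duality: c^T x* = b^T y*. Confirmed.

14.6667


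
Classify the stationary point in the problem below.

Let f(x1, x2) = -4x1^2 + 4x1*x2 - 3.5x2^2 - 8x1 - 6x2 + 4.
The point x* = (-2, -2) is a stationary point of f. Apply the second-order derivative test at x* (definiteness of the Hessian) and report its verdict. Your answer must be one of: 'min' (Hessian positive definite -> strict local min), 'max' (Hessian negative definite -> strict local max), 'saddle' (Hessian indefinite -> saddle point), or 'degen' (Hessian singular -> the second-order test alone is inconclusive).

Compute the Hessian H = grad^2 f:
  H = [[-8, 4], [4, -7]]
Verify stationarity: grad f(x*) = H x* + g = (0, 0).
Eigenvalues of H: -11.5311, -3.4689.
Both eigenvalues < 0, so H is negative definite -> x* is a strict local max.

max


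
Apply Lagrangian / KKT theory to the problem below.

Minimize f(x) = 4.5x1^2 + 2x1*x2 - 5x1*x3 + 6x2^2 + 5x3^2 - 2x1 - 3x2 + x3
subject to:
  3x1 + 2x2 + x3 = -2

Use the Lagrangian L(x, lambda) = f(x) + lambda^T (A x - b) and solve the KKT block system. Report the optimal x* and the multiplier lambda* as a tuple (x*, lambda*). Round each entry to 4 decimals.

Form the Lagrangian:
  L(x, lambda) = (1/2) x^T Q x + c^T x + lambda^T (A x - b)
Stationarity (grad_x L = 0): Q x + c + A^T lambda = 0.
Primal feasibility: A x = b.

This gives the KKT block system:
  [ Q   A^T ] [ x     ]   [-c ]
  [ A    0  ] [ lambda ] = [ b ]

Solving the linear system:
  x*      = (-0.5643, 0.1083, -0.5236)
  lambda* = (1.4147)
  f(x*)   = 1.5548

x* = (-0.5643, 0.1083, -0.5236), lambda* = (1.4147)


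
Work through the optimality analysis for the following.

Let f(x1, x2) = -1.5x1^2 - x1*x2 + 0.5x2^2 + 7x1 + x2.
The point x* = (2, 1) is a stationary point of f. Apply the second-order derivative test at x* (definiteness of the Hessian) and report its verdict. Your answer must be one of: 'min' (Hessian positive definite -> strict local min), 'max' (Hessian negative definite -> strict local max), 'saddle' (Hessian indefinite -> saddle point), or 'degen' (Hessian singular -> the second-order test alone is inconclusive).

Compute the Hessian H = grad^2 f:
  H = [[-3, -1], [-1, 1]]
Verify stationarity: grad f(x*) = H x* + g = (0, 0).
Eigenvalues of H: -3.2361, 1.2361.
Eigenvalues have mixed signs, so H is indefinite -> x* is a saddle point.

saddle


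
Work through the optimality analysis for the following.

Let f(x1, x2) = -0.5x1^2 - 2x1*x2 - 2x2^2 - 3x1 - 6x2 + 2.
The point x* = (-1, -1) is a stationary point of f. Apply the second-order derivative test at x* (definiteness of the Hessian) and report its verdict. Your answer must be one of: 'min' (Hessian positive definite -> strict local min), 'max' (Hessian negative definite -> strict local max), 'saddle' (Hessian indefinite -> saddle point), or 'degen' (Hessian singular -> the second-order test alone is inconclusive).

Compute the Hessian H = grad^2 f:
  H = [[-1, -2], [-2, -4]]
Verify stationarity: grad f(x*) = H x* + g = (0, 0).
Eigenvalues of H: -5, 0.
H has a zero eigenvalue (singular; negative semidefinite but not definite), so H is neither positive definite, negative definite, nor indefinite. The second-order test alone is inconclusive -> degen.
(Indeed, f is constant along the null direction of H through x*, so x* is not a strict local extremum.)

degen


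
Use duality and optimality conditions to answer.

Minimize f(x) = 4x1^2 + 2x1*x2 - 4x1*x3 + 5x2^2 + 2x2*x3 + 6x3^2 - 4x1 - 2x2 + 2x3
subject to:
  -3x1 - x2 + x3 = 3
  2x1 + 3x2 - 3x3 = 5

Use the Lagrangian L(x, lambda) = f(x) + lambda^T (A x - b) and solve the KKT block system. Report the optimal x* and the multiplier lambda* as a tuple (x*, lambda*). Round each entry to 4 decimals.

Form the Lagrangian:
  L(x, lambda) = (1/2) x^T Q x + c^T x + lambda^T (A x - b)
Stationarity (grad_x L = 0): Q x + c + A^T lambda = 0.
Primal feasibility: A x = b.

This gives the KKT block system:
  [ Q   A^T ] [ x     ]   [-c ]
  [ A    0  ] [ lambda ] = [ b ]

Solving the linear system:
  x*      = (-2, 1.4615, -1.5385)
  lambda* = (-6.2637, -3.9341)
  f(x*)   = 20.2308

x* = (-2, 1.4615, -1.5385), lambda* = (-6.2637, -3.9341)


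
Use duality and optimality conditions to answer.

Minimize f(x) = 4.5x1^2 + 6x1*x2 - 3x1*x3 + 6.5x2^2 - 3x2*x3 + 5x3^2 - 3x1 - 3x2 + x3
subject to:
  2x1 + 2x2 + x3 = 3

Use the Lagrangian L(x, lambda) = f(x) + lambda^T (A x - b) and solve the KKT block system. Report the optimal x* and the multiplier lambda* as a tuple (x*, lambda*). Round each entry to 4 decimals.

Form the Lagrangian:
  L(x, lambda) = (1/2) x^T Q x + c^T x + lambda^T (A x - b)
Stationarity (grad_x L = 0): Q x + c + A^T lambda = 0.
Primal feasibility: A x = b.

This gives the KKT block system:
  [ Q   A^T ] [ x     ]   [-c ]
  [ A    0  ] [ lambda ] = [ b ]

Solving the linear system:
  x*      = (0.8619, 0.3694, 0.5374)
  lambda* = (-2.6805)
  f(x*)   = 2.4426

x* = (0.8619, 0.3694, 0.5374), lambda* = (-2.6805)


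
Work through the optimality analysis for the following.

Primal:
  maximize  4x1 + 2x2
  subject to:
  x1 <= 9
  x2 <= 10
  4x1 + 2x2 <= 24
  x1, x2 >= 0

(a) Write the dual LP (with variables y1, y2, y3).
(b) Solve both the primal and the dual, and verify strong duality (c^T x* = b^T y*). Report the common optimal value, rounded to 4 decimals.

The standard primal-dual pair for 'max c^T x s.t. A x <= b, x >= 0' is:
  Dual:  min b^T y  s.t.  A^T y >= c,  y >= 0.

So the dual LP is:
  minimize  9y1 + 10y2 + 24y3
  subject to:
    y1 + 4y3 >= 4
    y2 + 2y3 >= 2
    y1, y2, y3 >= 0

Solving the primal: x* = (6, 0).
  primal value c^T x* = 24.
Solving the dual: y* = (0, 0, 1).
  dual value b^T y* = 24.
Strong duality: c^T x* = b^T y*. Confirmed.

24


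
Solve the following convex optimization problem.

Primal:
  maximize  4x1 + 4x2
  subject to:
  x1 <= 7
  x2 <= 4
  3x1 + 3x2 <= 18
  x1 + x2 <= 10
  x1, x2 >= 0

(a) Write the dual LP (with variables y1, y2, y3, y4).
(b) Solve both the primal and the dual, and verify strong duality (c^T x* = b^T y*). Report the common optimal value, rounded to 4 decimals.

The standard primal-dual pair for 'max c^T x s.t. A x <= b, x >= 0' is:
  Dual:  min b^T y  s.t.  A^T y >= c,  y >= 0.

So the dual LP is:
  minimize  7y1 + 4y2 + 18y3 + 10y4
  subject to:
    y1 + 3y3 + y4 >= 4
    y2 + 3y3 + y4 >= 4
    y1, y2, y3, y4 >= 0

Solving the primal: x* = (6, 0).
  primal value c^T x* = 24.
Solving the dual: y* = (0, 0, 1.3333, 0).
  dual value b^T y* = 24.
Strong duality: c^T x* = b^T y*. Confirmed.

24


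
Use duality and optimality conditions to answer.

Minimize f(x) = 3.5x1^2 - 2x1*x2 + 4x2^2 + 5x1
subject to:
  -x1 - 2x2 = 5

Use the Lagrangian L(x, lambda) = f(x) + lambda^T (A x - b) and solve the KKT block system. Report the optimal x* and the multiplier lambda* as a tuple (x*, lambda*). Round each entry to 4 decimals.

Form the Lagrangian:
  L(x, lambda) = (1/2) x^T Q x + c^T x + lambda^T (A x - b)
Stationarity (grad_x L = 0): Q x + c + A^T lambda = 0.
Primal feasibility: A x = b.

This gives the KKT block system:
  [ Q   A^T ] [ x     ]   [-c ]
  [ A    0  ] [ lambda ] = [ b ]

Solving the linear system:
  x*      = (-1.8182, -1.5909)
  lambda* = (-4.5455)
  f(x*)   = 6.8182

x* = (-1.8182, -1.5909), lambda* = (-4.5455)


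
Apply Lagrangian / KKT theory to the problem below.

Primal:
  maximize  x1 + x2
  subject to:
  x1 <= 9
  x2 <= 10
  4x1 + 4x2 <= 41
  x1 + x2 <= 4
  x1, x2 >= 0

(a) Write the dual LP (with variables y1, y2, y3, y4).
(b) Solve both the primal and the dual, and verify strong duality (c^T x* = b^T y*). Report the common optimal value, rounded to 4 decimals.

The standard primal-dual pair for 'max c^T x s.t. A x <= b, x >= 0' is:
  Dual:  min b^T y  s.t.  A^T y >= c,  y >= 0.

So the dual LP is:
  minimize  9y1 + 10y2 + 41y3 + 4y4
  subject to:
    y1 + 4y3 + y4 >= 1
    y2 + 4y3 + y4 >= 1
    y1, y2, y3, y4 >= 0

Solving the primal: x* = (4, 0).
  primal value c^T x* = 4.
Solving the dual: y* = (0, 0, 0, 1).
  dual value b^T y* = 4.
Strong duality: c^T x* = b^T y*. Confirmed.

4


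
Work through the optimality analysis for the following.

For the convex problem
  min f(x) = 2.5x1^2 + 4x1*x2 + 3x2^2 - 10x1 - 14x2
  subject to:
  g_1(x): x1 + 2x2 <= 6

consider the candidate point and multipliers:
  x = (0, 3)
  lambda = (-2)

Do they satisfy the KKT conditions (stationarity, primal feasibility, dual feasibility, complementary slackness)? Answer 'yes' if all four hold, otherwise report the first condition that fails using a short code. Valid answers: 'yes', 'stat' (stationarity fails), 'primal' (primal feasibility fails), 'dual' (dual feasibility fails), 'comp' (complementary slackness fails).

Gradient of f: grad f(x) = Q x + c = (2, 4)
Constraint values g_i(x) = a_i^T x - b_i:
  g_1((0, 3)) = 0
Stationarity residual: grad f(x) + sum_i lambda_i a_i = (0, 0)
  -> stationarity OK
Primal feasibility (all g_i <= 0): OK
Dual feasibility (all lambda_i >= 0): FAILS
Complementary slackness (lambda_i * g_i(x) = 0 for all i): OK

Verdict: the first failing condition is dual_feasibility -> dual.

dual


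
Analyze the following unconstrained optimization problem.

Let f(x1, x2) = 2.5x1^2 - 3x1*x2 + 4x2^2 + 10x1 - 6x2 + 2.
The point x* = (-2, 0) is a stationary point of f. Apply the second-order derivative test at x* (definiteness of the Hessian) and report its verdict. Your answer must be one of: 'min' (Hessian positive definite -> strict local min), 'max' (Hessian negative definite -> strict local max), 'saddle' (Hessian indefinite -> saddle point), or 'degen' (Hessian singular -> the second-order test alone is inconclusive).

Compute the Hessian H = grad^2 f:
  H = [[5, -3], [-3, 8]]
Verify stationarity: grad f(x*) = H x* + g = (0, 0).
Eigenvalues of H: 3.1459, 9.8541.
Both eigenvalues > 0, so H is positive definite -> x* is a strict local min.

min


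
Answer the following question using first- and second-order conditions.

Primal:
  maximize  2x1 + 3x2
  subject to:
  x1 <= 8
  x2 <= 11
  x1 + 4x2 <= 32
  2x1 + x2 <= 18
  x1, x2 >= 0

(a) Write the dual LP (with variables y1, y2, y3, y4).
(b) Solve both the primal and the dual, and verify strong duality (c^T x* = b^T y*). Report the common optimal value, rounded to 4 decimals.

The standard primal-dual pair for 'max c^T x s.t. A x <= b, x >= 0' is:
  Dual:  min b^T y  s.t.  A^T y >= c,  y >= 0.

So the dual LP is:
  minimize  8y1 + 11y2 + 32y3 + 18y4
  subject to:
    y1 + y3 + 2y4 >= 2
    y2 + 4y3 + y4 >= 3
    y1, y2, y3, y4 >= 0

Solving the primal: x* = (5.7143, 6.5714).
  primal value c^T x* = 31.1429.
Solving the dual: y* = (0, 0, 0.5714, 0.7143).
  dual value b^T y* = 31.1429.
Strong duality: c^T x* = b^T y*. Confirmed.

31.1429


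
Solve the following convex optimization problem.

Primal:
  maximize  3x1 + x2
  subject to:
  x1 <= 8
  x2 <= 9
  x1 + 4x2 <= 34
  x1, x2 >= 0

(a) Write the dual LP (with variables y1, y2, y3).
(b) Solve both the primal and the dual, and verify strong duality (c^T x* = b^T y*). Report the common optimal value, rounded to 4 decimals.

The standard primal-dual pair for 'max c^T x s.t. A x <= b, x >= 0' is:
  Dual:  min b^T y  s.t.  A^T y >= c,  y >= 0.

So the dual LP is:
  minimize  8y1 + 9y2 + 34y3
  subject to:
    y1 + y3 >= 3
    y2 + 4y3 >= 1
    y1, y2, y3 >= 0

Solving the primal: x* = (8, 6.5).
  primal value c^T x* = 30.5.
Solving the dual: y* = (2.75, 0, 0.25).
  dual value b^T y* = 30.5.
Strong duality: c^T x* = b^T y*. Confirmed.

30.5


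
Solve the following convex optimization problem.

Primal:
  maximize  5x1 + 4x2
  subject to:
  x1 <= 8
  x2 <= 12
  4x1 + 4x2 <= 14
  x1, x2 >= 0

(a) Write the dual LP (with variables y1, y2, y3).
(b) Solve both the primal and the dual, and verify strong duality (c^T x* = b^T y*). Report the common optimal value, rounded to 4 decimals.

The standard primal-dual pair for 'max c^T x s.t. A x <= b, x >= 0' is:
  Dual:  min b^T y  s.t.  A^T y >= c,  y >= 0.

So the dual LP is:
  minimize  8y1 + 12y2 + 14y3
  subject to:
    y1 + 4y3 >= 5
    y2 + 4y3 >= 4
    y1, y2, y3 >= 0

Solving the primal: x* = (3.5, 0).
  primal value c^T x* = 17.5.
Solving the dual: y* = (0, 0, 1.25).
  dual value b^T y* = 17.5.
Strong duality: c^T x* = b^T y*. Confirmed.

17.5


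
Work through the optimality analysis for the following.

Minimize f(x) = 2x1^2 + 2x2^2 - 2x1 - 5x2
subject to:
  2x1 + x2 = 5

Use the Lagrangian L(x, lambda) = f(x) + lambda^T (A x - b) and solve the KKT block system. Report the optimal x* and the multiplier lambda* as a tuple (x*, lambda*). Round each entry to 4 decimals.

Form the Lagrangian:
  L(x, lambda) = (1/2) x^T Q x + c^T x + lambda^T (A x - b)
Stationarity (grad_x L = 0): Q x + c + A^T lambda = 0.
Primal feasibility: A x = b.

This gives the KKT block system:
  [ Q   A^T ] [ x     ]   [-c ]
  [ A    0  ] [ lambda ] = [ b ]

Solving the linear system:
  x*      = (1.6, 1.8)
  lambda* = (-2.2)
  f(x*)   = -0.6

x* = (1.6, 1.8), lambda* = (-2.2)


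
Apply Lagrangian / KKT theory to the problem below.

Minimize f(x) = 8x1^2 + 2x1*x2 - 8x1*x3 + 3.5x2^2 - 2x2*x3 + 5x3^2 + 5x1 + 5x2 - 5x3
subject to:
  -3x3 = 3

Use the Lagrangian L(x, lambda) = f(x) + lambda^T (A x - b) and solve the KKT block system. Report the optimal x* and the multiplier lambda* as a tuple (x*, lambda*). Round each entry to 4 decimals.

Form the Lagrangian:
  L(x, lambda) = (1/2) x^T Q x + c^T x + lambda^T (A x - b)
Stationarity (grad_x L = 0): Q x + c + A^T lambda = 0.
Primal feasibility: A x = b.

This gives the KKT block system:
  [ Q   A^T ] [ x     ]   [-c ]
  [ A    0  ] [ lambda ] = [ b ]

Solving the linear system:
  x*      = (-0.713, -0.7963, -1)
  lambda* = (-2.5679)
  f(x*)   = 2.5787

x* = (-0.713, -0.7963, -1), lambda* = (-2.5679)


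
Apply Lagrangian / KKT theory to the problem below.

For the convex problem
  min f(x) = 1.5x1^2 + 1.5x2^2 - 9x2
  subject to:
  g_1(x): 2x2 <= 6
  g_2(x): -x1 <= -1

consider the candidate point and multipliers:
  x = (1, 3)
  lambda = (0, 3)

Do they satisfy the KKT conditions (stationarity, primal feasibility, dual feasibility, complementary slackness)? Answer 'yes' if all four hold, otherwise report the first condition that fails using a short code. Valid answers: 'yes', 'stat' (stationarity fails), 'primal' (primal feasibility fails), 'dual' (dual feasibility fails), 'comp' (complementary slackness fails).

Gradient of f: grad f(x) = Q x + c = (3, 0)
Constraint values g_i(x) = a_i^T x - b_i:
  g_1((1, 3)) = 0
  g_2((1, 3)) = 0
Stationarity residual: grad f(x) + sum_i lambda_i a_i = (0, 0)
  -> stationarity OK
Primal feasibility (all g_i <= 0): OK
Dual feasibility (all lambda_i >= 0): OK
Complementary slackness (lambda_i * g_i(x) = 0 for all i): OK

Verdict: yes, KKT holds.

yes


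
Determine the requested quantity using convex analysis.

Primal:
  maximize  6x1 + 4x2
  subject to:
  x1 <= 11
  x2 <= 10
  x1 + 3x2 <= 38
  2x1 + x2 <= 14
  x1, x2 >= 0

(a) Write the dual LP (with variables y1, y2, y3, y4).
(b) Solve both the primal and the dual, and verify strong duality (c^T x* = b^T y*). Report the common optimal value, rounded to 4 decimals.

The standard primal-dual pair for 'max c^T x s.t. A x <= b, x >= 0' is:
  Dual:  min b^T y  s.t.  A^T y >= c,  y >= 0.

So the dual LP is:
  minimize  11y1 + 10y2 + 38y3 + 14y4
  subject to:
    y1 + y3 + 2y4 >= 6
    y2 + 3y3 + y4 >= 4
    y1, y2, y3, y4 >= 0

Solving the primal: x* = (2, 10).
  primal value c^T x* = 52.
Solving the dual: y* = (0, 1, 0, 3).
  dual value b^T y* = 52.
Strong duality: c^T x* = b^T y*. Confirmed.

52


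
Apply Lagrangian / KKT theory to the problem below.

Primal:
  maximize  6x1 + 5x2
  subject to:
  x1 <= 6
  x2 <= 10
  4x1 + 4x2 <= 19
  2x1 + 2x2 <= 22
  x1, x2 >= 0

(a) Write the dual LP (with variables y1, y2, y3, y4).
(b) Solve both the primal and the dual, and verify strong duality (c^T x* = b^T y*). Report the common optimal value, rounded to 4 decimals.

The standard primal-dual pair for 'max c^T x s.t. A x <= b, x >= 0' is:
  Dual:  min b^T y  s.t.  A^T y >= c,  y >= 0.

So the dual LP is:
  minimize  6y1 + 10y2 + 19y3 + 22y4
  subject to:
    y1 + 4y3 + 2y4 >= 6
    y2 + 4y3 + 2y4 >= 5
    y1, y2, y3, y4 >= 0

Solving the primal: x* = (4.75, 0).
  primal value c^T x* = 28.5.
Solving the dual: y* = (0, 0, 1.5, 0).
  dual value b^T y* = 28.5.
Strong duality: c^T x* = b^T y*. Confirmed.

28.5
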